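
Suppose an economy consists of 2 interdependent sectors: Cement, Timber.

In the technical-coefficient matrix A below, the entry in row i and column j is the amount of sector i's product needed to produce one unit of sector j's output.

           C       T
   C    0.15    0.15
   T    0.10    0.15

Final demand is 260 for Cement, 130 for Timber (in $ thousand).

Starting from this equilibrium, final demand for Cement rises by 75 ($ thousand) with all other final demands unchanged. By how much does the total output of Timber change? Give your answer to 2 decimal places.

I − A =
  [   0.85    -0.15]
  [  -0.10     0.85]
det(I−A) = (0.85)(0.85) − (-0.15)(-0.10) = 0.7075
adj(I−A) = [[0.85, 0.15], [0.10, 0.85]]
(I − A)⁻¹ = adj(I−A) / det(I−A) ≈
  [   1.2014     0.2120]
  [   0.1413     1.2014]
Δx = (I − A)⁻¹ Δd with Δd having +75 in the Cement component and 0 elsewhere.
So Δx_T = L_TC · (+75), where L_TC = adj(I−A)_TC / det(I−A) = 0.10 / 0.7075.
Δx_T = 0.10 × (+75) / 0.7075 = 7.50 / 0.7075 ≈ 10.60.

Δx_T = 10.60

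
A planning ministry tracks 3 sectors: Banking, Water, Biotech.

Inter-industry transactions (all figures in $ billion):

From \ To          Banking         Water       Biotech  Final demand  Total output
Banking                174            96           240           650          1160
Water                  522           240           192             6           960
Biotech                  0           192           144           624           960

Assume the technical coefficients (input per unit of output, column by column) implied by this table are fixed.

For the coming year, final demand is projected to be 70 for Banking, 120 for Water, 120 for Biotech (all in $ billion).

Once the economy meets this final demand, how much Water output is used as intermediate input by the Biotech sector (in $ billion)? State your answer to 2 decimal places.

Technical coefficients a_ij = z_ij / X_j:
  a_11 = 174/1160 = 0.15, a_21 = 522/1160 = 0.45, a_31 = 0/1160 = 0.00
  a_12 = 96/960 = 0.10, a_22 = 240/960 = 0.25, a_32 = 192/960 = 0.20
  a_13 = 240/960 = 0.25, a_23 = 192/960 = 0.20, a_33 = 144/960 = 0.15
I − A =
  [   0.85    -0.10    -0.25]
  [  -0.45     0.75    -0.20]
  [   0.00    -0.20     0.85]
Cofactors of I−A, C_ij = (−1)^(i+j)·(minor ij) (rows/columns in the sector order above):
  C_11 = (0.75)(0.85) − (-0.20)(-0.20) = 0.5975
  C_12 = −[(-0.45)(0.85) − (-0.20)(0.00)] = 0.3825
  C_13 = (-0.45)(-0.20) − (0.75)(0.00) = 0.0900
  C_21 = −[(-0.10)(0.85) − (-0.25)(-0.20)] = 0.1350
  C_22 = (0.85)(0.85) − (-0.25)(0.00) = 0.7225
  C_23 = −[(0.85)(-0.20) − (-0.10)(0.00)] = 0.1700
  C_31 = (-0.10)(-0.20) − (-0.25)(0.75) = 0.2075
  C_32 = −[(0.85)(-0.20) − (-0.25)(-0.45)] = 0.2825
  C_33 = (0.85)(0.75) − (-0.10)(-0.45) = 0.5925
det(I−A) = Σ_j (I−A)_1j·C_1j = (0.85)(0.5975) + (-0.10)(0.3825) + (-0.25)(0.0900) = 0.447125
adj(I−A) = Cᵀ =
  [ 0.5975   0.1350   0.2075]
  [ 0.3825   0.7225   0.2825]
  [ 0.0900   0.1700   0.5925]
(I − A)⁻¹ = adj(I−A) / det(I−A) ≈
  [   1.3363     0.3019     0.4641]
  [   0.8555     1.6159     0.6318]
  [   0.2013     0.3802     1.3251]
First solve x = (I − A)⁻¹ d = adj(I−A)·d / det(I−A); in particular x_3 = (0.0900·70 + 0.1700·120 + 0.5925·120) / 0.447125 = 97.80 / 0.447125 ≈ 218.7308.
Intermediate flow from 2 to 3: z_23 = a_23 · x_3 = 0.20 × 97.80 / 0.447125 = 19.56 / 0.447125 ≈ 43.75.

z_23 = 43.75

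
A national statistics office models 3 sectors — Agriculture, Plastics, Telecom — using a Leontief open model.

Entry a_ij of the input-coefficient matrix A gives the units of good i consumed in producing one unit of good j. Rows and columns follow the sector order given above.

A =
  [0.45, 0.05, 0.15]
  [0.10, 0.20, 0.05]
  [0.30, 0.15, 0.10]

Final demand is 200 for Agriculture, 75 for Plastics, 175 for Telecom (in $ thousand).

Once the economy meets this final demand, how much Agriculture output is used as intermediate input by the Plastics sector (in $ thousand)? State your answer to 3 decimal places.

I − A =
  [   0.55    -0.05    -0.15]
  [  -0.10     0.80    -0.05]
  [  -0.30    -0.15     0.90]
Cofactors of I−A, C_ij = (−1)^(i+j)·(minor ij) (rows/columns in the sector order above):
  C_11 = (0.80)(0.90) − (-0.05)(-0.15) = 0.7125
  C_12 = −[(-0.10)(0.90) − (-0.05)(-0.30)] = 0.1050
  C_13 = (-0.10)(-0.15) − (0.80)(-0.30) = 0.2550
  C_21 = −[(-0.05)(0.90) − (-0.15)(-0.15)] = 0.0675
  C_22 = (0.55)(0.90) − (-0.15)(-0.30) = 0.4500
  C_23 = −[(0.55)(-0.15) − (-0.05)(-0.30)] = 0.0975
  C_31 = (-0.05)(-0.05) − (-0.15)(0.80) = 0.1225
  C_32 = −[(0.55)(-0.05) − (-0.15)(-0.10)] = 0.0425
  C_33 = (0.55)(0.80) − (-0.05)(-0.10) = 0.4350
det(I−A) = Σ_j (I−A)_1j·C_1j = (0.55)(0.7125) + (-0.05)(0.1050) + (-0.15)(0.2550) = 0.348375
adj(I−A) = Cᵀ =
  [ 0.7125   0.0675   0.1225]
  [ 0.1050   0.4500   0.0425]
  [ 0.2550   0.0975   0.4350]
(I − A)⁻¹ = adj(I−A) / det(I−A) ≈
  [   2.0452     0.1938     0.3516]
  [   0.3014     1.2917     0.1220]
  [   0.7320     0.2799     1.2487]
First solve x = (I − A)⁻¹ d = adj(I−A)·d / det(I−A); in particular x_2 = (0.1050·200 + 0.4500·75 + 0.0425·175) / 0.348375 = 62.1875 / 0.348375 ≈ 178.50736.
Intermediate flow from 1 to 2: z_12 = a_12 · x_2 = 0.05 × 62.1875 / 0.348375 = 3.109375 / 0.348375 ≈ 8.925.

z_12 = 8.925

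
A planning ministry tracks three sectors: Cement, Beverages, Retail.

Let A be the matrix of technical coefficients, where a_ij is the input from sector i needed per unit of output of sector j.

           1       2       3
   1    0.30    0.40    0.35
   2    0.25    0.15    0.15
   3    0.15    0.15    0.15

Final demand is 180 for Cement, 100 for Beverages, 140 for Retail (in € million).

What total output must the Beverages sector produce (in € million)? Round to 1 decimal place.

I − A =
  [   0.70    -0.40    -0.35]
  [  -0.25     0.85    -0.15]
  [  -0.15    -0.15     0.85]
Cofactors of I−A, C_ij = (−1)^(i+j)·(minor ij) (rows/columns in the sector order above):
  C_11 = (0.85)(0.85) − (-0.15)(-0.15) = 0.7000
  C_12 = −[(-0.25)(0.85) − (-0.15)(-0.15)] = 0.2350
  C_13 = (-0.25)(-0.15) − (0.85)(-0.15) = 0.1650
  C_21 = −[(-0.40)(0.85) − (-0.35)(-0.15)] = 0.3925
  C_22 = (0.70)(0.85) − (-0.35)(-0.15) = 0.5425
  C_23 = −[(0.70)(-0.15) − (-0.40)(-0.15)] = 0.1650
  C_31 = (-0.40)(-0.15) − (-0.35)(0.85) = 0.3575
  C_32 = −[(0.70)(-0.15) − (-0.35)(-0.25)] = 0.1925
  C_33 = (0.70)(0.85) − (-0.40)(-0.25) = 0.4950
det(I−A) = Σ_j (I−A)_1j·C_1j = (0.70)(0.7000) + (-0.40)(0.2350) + (-0.35)(0.1650) = 0.33825
adj(I−A) = Cᵀ =
  [ 0.7000   0.3925   0.3575]
  [ 0.2350   0.5425   0.1925]
  [ 0.1650   0.1650   0.4950]
(I − A)⁻¹ = adj(I−A) / det(I−A) ≈
  [   2.0695     1.1604     1.0569]
  [   0.6948     1.6038     0.5691]
  [   0.4878     0.4878     1.4634]
x = (I − A)⁻¹ d = adj(I−A)·d / det(I−A), with det(I−A) = 0.33825:
  x_1 = (0.7000·180 + 0.3925·100 + 0.3575·140) / 0.33825 = 215.30 / 0.33825 ≈ 636.5
  x_2 = (0.2350·180 + 0.5425·100 + 0.1925·140) / 0.33825 = 123.50 / 0.33825 ≈ 365.1
  x_3 = (0.1650·180 + 0.1650·100 + 0.4950·140) / 0.33825 = 115.50 / 0.33825 ≈ 341.5

x_2 = 365.1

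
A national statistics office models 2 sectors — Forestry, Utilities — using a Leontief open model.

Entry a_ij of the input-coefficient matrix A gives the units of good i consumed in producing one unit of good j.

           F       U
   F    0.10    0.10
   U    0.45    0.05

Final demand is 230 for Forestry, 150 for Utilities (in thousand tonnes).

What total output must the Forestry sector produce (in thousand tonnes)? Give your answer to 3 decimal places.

I − A =
  [   0.90    -0.10]
  [  -0.45     0.95]
det(I−A) = (0.90)(0.95) − (-0.10)(-0.45) = 0.8100
adj(I−A) = [[0.95, 0.10], [0.45, 0.90]]
(I − A)⁻¹ = adj(I−A) / det(I−A) ≈
  [   1.1728     0.1235]
  [   0.5556     1.1111]
x = (I − A)⁻¹ d = adj(I−A)·d / det(I−A), with det(I−A) = 0.8100:
  x_F = (0.95·230 + 0.10·150) / 0.8100 = 233.50 / 0.8100 ≈ 288.272
  x_U = (0.45·230 + 0.90·150) / 0.8100 = 238.50 / 0.8100 ≈ 294.444

x_F = 288.272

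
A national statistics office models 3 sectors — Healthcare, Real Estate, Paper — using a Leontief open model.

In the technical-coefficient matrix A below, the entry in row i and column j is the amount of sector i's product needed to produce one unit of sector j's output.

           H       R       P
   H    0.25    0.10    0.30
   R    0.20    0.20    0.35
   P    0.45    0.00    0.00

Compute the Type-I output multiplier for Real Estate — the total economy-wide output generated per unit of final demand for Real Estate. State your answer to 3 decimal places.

I − A =
  [   0.75    -0.10    -0.30]
  [  -0.20     0.80    -0.35]
  [  -0.45     0.00     1.00]
Cofactors of I−A, C_ij = (−1)^(i+j)·(minor ij) (rows/columns in the sector order above):
  C_11 = (0.80)(1.00) − (-0.35)(0.00) = 0.8000
  C_12 = −[(-0.20)(1.00) − (-0.35)(-0.45)] = 0.3575
  C_13 = (-0.20)(0.00) − (0.80)(-0.45) = 0.3600
  C_21 = −[(-0.10)(1.00) − (-0.30)(0.00)] = 0.1000
  C_22 = (0.75)(1.00) − (-0.30)(-0.45) = 0.6150
  C_23 = −[(0.75)(0.00) − (-0.10)(-0.45)] = 0.0450
  C_31 = (-0.10)(-0.35) − (-0.30)(0.80) = 0.2750
  C_32 = −[(0.75)(-0.35) − (-0.30)(-0.20)] = 0.3225
  C_33 = (0.75)(0.80) − (-0.10)(-0.20) = 0.5800
det(I−A) = Σ_j (I−A)_1j·C_1j = (0.75)(0.8000) + (-0.10)(0.3575) + (-0.30)(0.3600) = 0.45625
adj(I−A) = Cᵀ =
  [ 0.8000   0.1000   0.2750]
  [ 0.3575   0.6150   0.3225]
  [ 0.3600   0.0450   0.5800]
(I − A)⁻¹ = adj(I−A) / det(I−A) ≈
  [   1.7534     0.2192     0.6027]
  [   0.7836     1.3479     0.7068]
  [   0.7890     0.0986     1.2712]
The output multiplier for sector j is the column-j sum of the Leontief inverse (I − A)⁻¹ = adj(I−A) / det(I−A).
Column R of adj(I−A): (0.1000, 0.6150, 0.0450); det(I−A) = 0.45625.
m_R = (0.1000 + 0.6150 + 0.0450) / 0.45625 = 0.76 / 0.45625 ≈ 1.666.

m_R = 1.666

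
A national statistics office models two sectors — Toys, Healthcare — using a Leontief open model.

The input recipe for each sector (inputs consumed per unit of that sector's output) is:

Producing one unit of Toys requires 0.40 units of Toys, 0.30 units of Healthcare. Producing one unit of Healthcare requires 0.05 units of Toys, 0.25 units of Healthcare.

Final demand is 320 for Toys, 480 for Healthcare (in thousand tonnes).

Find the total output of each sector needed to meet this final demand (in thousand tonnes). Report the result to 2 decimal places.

I − A =
  [   0.60    -0.05]
  [  -0.30     0.75]
det(I−A) = (0.60)(0.75) − (-0.05)(-0.30) = 0.4350
adj(I−A) = [[0.75, 0.05], [0.30, 0.60]]
(I − A)⁻¹ = adj(I−A) / det(I−A) ≈
  [   1.7241     0.1149]
  [   0.6897     1.3793]
x = (I − A)⁻¹ d = adj(I−A)·d / det(I−A), with det(I−A) = 0.4350:
  x_T = (0.75·320 + 0.05·480) / 0.4350 = 264.00 / 0.4350 ≈ 606.90
  x_H = (0.30·320 + 0.60·480) / 0.4350 = 384.00 / 0.4350 ≈ 882.76

x_T = 606.90, x_H = 882.76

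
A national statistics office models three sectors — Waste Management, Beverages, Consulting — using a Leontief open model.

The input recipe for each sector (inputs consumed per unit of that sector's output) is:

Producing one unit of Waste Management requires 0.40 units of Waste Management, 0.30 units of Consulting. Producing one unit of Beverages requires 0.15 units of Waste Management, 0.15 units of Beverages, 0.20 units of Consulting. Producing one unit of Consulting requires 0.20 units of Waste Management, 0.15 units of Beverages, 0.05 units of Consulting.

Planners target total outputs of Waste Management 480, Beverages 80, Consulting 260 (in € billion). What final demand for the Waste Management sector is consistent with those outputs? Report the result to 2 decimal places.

I − A =
  [   0.60    -0.15    -0.20]
  [   0.00     0.85    -0.15]
  [  -0.30    -0.20     0.95]
d = (I − A) x:
  d_1 = (+0.60)·480 + (-0.15)·80 + (-0.20)·260 = 224.00
  d_2 = (+0.00)·480 + (+0.85)·80 + (-0.15)·260 = 29.00
  d_3 = (-0.30)·480 + (-0.20)·80 + (+0.95)·260 = 87.00

d_1 = 224.00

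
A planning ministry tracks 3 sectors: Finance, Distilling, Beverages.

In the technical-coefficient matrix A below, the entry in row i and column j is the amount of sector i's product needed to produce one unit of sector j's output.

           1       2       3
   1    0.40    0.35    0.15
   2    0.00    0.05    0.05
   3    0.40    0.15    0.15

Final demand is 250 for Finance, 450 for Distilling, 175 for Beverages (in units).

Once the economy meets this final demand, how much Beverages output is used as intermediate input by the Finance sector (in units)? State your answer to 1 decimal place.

z_31 = 357.7

I − A =
  [   0.60    -0.35    -0.15]
  [   0.00     0.95    -0.05]
  [  -0.40    -0.15     0.85]
Cofactors of I−A, C_ij = (−1)^(i+j)·(minor ij) (rows/columns in the sector order above):
  C_11 = (0.95)(0.85) − (-0.05)(-0.15) = 0.8000
  C_12 = −[(0.00)(0.85) − (-0.05)(-0.40)] = 0.0200
  C_13 = (0.00)(-0.15) − (0.95)(-0.40) = 0.3800
  C_21 = −[(-0.35)(0.85) − (-0.15)(-0.15)] = 0.3200
  C_22 = (0.60)(0.85) − (-0.15)(-0.40) = 0.4500
  C_23 = −[(0.60)(-0.15) − (-0.35)(-0.40)] = 0.2300
  C_31 = (-0.35)(-0.05) − (-0.15)(0.95) = 0.1600
  C_32 = −[(0.60)(-0.05) − (-0.15)(0.00)] = 0.0300
  C_33 = (0.60)(0.95) − (-0.35)(0.00) = 0.5700
det(I−A) = Σ_j (I−A)_1j·C_1j = (0.60)(0.8000) + (-0.35)(0.0200) + (-0.15)(0.3800) = 0.4160
adj(I−A) = Cᵀ =
  [ 0.8000   0.3200   0.1600]
  [ 0.0200   0.4500   0.0300]
  [ 0.3800   0.2300   0.5700]
(I − A)⁻¹ = adj(I−A) / det(I−A) ≈
  [   1.9231     0.7692     0.3846]
  [   0.0481     1.0817     0.0721]
  [   0.9135     0.5529     1.3702]
First solve x = (I − A)⁻¹ d = adj(I−A)·d / det(I−A); in particular x_1 = (0.8000·250 + 0.3200·450 + 0.1600·175) / 0.4160 = 372.00 / 0.4160 ≈ 894.231.
Intermediate flow from 3 to 1: z_31 = a_31 · x_1 = 0.40 × 372.00 / 0.4160 = 148.80 / 0.4160 ≈ 357.7.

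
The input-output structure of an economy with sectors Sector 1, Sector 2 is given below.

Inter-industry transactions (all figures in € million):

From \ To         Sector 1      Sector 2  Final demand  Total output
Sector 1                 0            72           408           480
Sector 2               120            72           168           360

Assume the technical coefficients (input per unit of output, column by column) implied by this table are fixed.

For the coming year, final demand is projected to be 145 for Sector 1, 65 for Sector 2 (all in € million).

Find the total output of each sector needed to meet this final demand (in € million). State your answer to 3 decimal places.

x_1 = 172.000, x_2 = 135.000

Technical coefficients a_ij = z_ij / X_j:
  a_11 = 0/480 = 0.00, a_21 = 120/480 = 0.25
  a_12 = 72/360 = 0.20, a_22 = 72/360 = 0.20
I − A =
  [   1.00    -0.20]
  [  -0.25     0.80]
det(I−A) = (1.00)(0.80) − (-0.20)(-0.25) = 0.7500
adj(I−A) = [[0.80, 0.20], [0.25, 1.00]]
(I − A)⁻¹ = adj(I−A) / det(I−A) ≈
  [   1.0667     0.2667]
  [   0.3333     1.3333]
x = (I − A)⁻¹ d = adj(I−A)·d / det(I−A), with det(I−A) = 0.7500:
  x_1 = (0.80·145 + 0.20·65) / 0.7500 = 129.00 / 0.7500 = 172.000
  x_2 = (0.25·145 + 1.00·65) / 0.7500 = 101.25 / 0.7500 = 135.000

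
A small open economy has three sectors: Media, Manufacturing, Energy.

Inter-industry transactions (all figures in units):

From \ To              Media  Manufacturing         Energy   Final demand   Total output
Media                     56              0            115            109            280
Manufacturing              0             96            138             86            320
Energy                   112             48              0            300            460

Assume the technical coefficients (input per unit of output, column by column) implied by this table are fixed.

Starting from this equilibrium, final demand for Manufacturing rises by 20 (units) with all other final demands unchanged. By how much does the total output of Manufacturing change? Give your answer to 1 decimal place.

Δx_2 = 30.8

Technical coefficients a_ij = z_ij / X_j:
  a_11 = 56/280 = 0.20, a_21 = 0/280 = 0.00, a_31 = 112/280 = 0.40
  a_12 = 0/320 = 0.00, a_22 = 96/320 = 0.30, a_32 = 48/320 = 0.15
  a_13 = 115/460 = 0.25, a_23 = 138/460 = 0.30, a_33 = 0/460 = 0.00
I − A =
  [   0.80     0.00    -0.25]
  [   0.00     0.70    -0.30]
  [  -0.40    -0.15     1.00]
Cofactors of I−A, C_ij = (−1)^(i+j)·(minor ij) (rows/columns in the sector order above):
  C_11 = (0.70)(1.00) − (-0.30)(-0.15) = 0.6550
  C_12 = −[(0.00)(1.00) − (-0.30)(-0.40)] = 0.1200
  C_13 = (0.00)(-0.15) − (0.70)(-0.40) = 0.2800
  C_21 = −[(0.00)(1.00) − (-0.25)(-0.15)] = 0.0375
  C_22 = (0.80)(1.00) − (-0.25)(-0.40) = 0.7000
  C_23 = −[(0.80)(-0.15) − (0.00)(-0.40)] = 0.1200
  C_31 = (0.00)(-0.30) − (-0.25)(0.70) = 0.1750
  C_32 = −[(0.80)(-0.30) − (-0.25)(0.00)] = 0.2400
  C_33 = (0.80)(0.70) − (0.00)(0.00) = 0.5600
det(I−A) = Σ_j (I−A)_1j·C_1j = (0.80)(0.6550) + (0.00)(0.1200) + (-0.25)(0.2800) = 0.4540
adj(I−A) = Cᵀ =
  [ 0.6550   0.0375   0.1750]
  [ 0.1200   0.7000   0.2400]
  [ 0.2800   0.1200   0.5600]
(I − A)⁻¹ = adj(I−A) / det(I−A) ≈
  [   1.4427     0.0826     0.3855]
  [   0.2643     1.5419     0.5286]
  [   0.6167     0.2643     1.2335]
Δx = (I − A)⁻¹ Δd with Δd having +20 in the Manufacturing component and 0 elsewhere.
So Δx_2 = L_22 · (+20), where L_22 = adj(I−A)_22 / det(I−A) = 0.7000 / 0.4540.
Δx_2 = 0.7000 × (+20) / 0.4540 = 14.00 / 0.4540 ≈ 30.8.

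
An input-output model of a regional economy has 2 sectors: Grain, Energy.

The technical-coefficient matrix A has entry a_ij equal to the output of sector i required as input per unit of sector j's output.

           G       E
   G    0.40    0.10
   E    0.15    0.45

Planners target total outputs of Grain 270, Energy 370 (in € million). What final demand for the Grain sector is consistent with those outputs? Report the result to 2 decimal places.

d_G = 125.00

I − A =
  [   0.60    -0.10]
  [  -0.15     0.55]
d = (I − A) x:
  d_G = (+0.60)·270 + (-0.10)·370 = 125.00
  d_E = (-0.15)·270 + (+0.55)·370 = 163.00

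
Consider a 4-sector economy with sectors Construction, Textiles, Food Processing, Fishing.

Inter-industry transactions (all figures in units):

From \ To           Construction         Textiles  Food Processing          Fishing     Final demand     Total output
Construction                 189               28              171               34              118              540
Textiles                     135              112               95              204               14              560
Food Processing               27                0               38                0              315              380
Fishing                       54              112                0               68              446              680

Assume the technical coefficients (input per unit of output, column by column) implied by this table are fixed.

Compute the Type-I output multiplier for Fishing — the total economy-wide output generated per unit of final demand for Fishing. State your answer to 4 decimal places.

m_4 = 1.8996

Technical coefficients a_ij = z_ij / X_j:
  a_11 = 189/540 = 0.35, a_21 = 135/540 = 0.25, a_31 = 27/540 = 0.05, a_41 = 54/540 = 0.10
  a_12 = 28/560 = 0.05, a_22 = 112/560 = 0.20, a_32 = 0/560 = 0.00, a_42 = 112/560 = 0.20
  a_13 = 171/380 = 0.45, a_23 = 95/380 = 0.25, a_33 = 38/380 = 0.10, a_43 = 0/380 = 0.00
  a_14 = 34/680 = 0.05, a_24 = 204/680 = 0.30, a_34 = 0/680 = 0.00, a_44 = 68/680 = 0.10
I − A =
  [   0.65    -0.05    -0.45    -0.05]
  [  -0.25     0.80    -0.25    -0.30]
  [  -0.05     0.00     0.90     0.00]
  [  -0.10    -0.20     0.00     0.90]
Compute the cofactors C_ij = (−1)^(i+j)·(3×3 minor ij) of I−A; the adjugate is their transpose:
adj(I−A) = Cᵀ =
  [ 0.594000   0.049500   0.310750   0.049500]
  [ 0.240750   0.501750   0.259750   0.180625]
  [ 0.033000   0.002750   0.409750   0.002750]
  [ 0.119500   0.117000   0.092250   0.438125]
det(I−A) = Σ_j (I−A)_1j·C_1j = (0.65)(0.594000) + (-0.05)(0.240750) + (-0.45)(0.033000) + (-0.05)(0.119500) = 0.3532375
(I − A)⁻¹ = adj(I−A) / det(I−A) ≈
  [   1.68159     0.14013     0.87972     0.14013]
  [   0.68155     1.42043     0.73534     0.51134]
  [   0.09342     0.00779     1.15998     0.00779]
  [   0.33830     0.33122     0.26116     1.24031]
The output multiplier for sector j is the column-j sum of the Leontief inverse (I − A)⁻¹ = adj(I−A) / det(I−A).
Column 4 of adj(I−A): (0.049500, 0.180625, 0.002750, 0.438125); det(I−A) = 0.3532375.
m_4 = (0.049500 + 0.180625 + 0.002750 + 0.438125) / 0.3532375 = 0.671 / 0.3532375 ≈ 1.8996.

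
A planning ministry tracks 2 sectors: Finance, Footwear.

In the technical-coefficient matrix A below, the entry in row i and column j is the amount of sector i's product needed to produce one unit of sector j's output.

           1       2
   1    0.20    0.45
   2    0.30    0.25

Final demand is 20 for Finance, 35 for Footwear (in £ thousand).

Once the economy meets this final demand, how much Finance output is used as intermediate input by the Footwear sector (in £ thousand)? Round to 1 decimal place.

z_12 = 32.9

I − A =
  [   0.80    -0.45]
  [  -0.30     0.75]
det(I−A) = (0.80)(0.75) − (-0.45)(-0.30) = 0.4650
adj(I−A) = [[0.75, 0.45], [0.30, 0.80]]
(I − A)⁻¹ = adj(I−A) / det(I−A) ≈
  [   1.6129     0.9677]
  [   0.6452     1.7204]
First solve x = (I − A)⁻¹ d = adj(I−A)·d / det(I−A); in particular x_2 = (0.30·20 + 0.80·35) / 0.4650 = 34.00 / 0.4650 ≈ 73.118.
Intermediate flow from 1 to 2: z_12 = a_12 · x_2 = 0.45 × 34.00 / 0.4650 = 15.30 / 0.4650 ≈ 32.9.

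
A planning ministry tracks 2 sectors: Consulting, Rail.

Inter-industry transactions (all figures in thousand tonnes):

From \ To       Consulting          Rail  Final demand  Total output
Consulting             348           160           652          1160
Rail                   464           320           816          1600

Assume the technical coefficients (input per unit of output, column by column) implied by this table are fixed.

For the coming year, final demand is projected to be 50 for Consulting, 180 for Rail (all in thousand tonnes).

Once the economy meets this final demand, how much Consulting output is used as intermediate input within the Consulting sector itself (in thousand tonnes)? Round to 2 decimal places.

z_11 = 33.46

Technical coefficients a_ij = z_ij / X_j:
  a_11 = 348/1160 = 0.30, a_21 = 464/1160 = 0.40
  a_12 = 160/1600 = 0.10, a_22 = 320/1600 = 0.20
I − A =
  [   0.70    -0.10]
  [  -0.40     0.80]
det(I−A) = (0.70)(0.80) − (-0.10)(-0.40) = 0.5200
adj(I−A) = [[0.80, 0.10], [0.40, 0.70]]
(I − A)⁻¹ = adj(I−A) / det(I−A) ≈
  [   1.5385     0.1923]
  [   0.7692     1.3462]
First solve x = (I − A)⁻¹ d = adj(I−A)·d / det(I−A); in particular x_1 = (0.80·50 + 0.10·180) / 0.5200 = 58.00 / 0.5200 ≈ 111.5385.
Intermediate flow from 1 to 1: z_11 = a_11 · x_1 = 0.30 × 58.00 / 0.5200 = 17.40 / 0.5200 ≈ 33.46.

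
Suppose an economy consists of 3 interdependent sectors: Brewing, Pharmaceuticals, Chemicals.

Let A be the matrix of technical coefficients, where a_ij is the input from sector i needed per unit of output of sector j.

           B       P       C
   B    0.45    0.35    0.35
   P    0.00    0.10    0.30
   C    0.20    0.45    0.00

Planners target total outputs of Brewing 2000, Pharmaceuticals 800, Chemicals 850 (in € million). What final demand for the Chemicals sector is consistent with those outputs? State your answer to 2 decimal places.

I − A =
  [   0.55    -0.35    -0.35]
  [   0.00     0.90    -0.30]
  [  -0.20    -0.45     1.00]
d = (I − A) x:
  d_B = (+0.55)·2000 + (-0.35)·800 + (-0.35)·850 = 522.50
  d_P = (+0.00)·2000 + (+0.90)·800 + (-0.30)·850 = 465.00
  d_C = (-0.20)·2000 + (-0.45)·800 + (+1.00)·850 = 90.00

d_C = 90.00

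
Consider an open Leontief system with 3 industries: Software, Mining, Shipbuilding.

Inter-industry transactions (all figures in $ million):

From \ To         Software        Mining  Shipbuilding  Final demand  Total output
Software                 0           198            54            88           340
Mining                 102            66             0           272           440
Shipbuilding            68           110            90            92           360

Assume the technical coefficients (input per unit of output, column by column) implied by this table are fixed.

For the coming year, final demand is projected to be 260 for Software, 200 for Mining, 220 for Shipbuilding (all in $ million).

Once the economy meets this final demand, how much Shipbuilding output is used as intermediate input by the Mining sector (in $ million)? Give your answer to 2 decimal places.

Technical coefficients a_ij = z_ij / X_j:
  a_11 = 0/340 = 0.00, a_21 = 102/340 = 0.30, a_31 = 68/340 = 0.20
  a_12 = 198/440 = 0.45, a_22 = 66/440 = 0.15, a_32 = 110/440 = 0.25
  a_13 = 54/360 = 0.15, a_23 = 0/360 = 0.00, a_33 = 90/360 = 0.25
I − A =
  [   1.00    -0.45    -0.15]
  [  -0.30     0.85     0.00]
  [  -0.20    -0.25     0.75]
Cofactors of I−A, C_ij = (−1)^(i+j)·(minor ij) (rows/columns in the sector order above):
  C_11 = (0.85)(0.75) − (0.00)(-0.25) = 0.6375
  C_12 = −[(-0.30)(0.75) − (0.00)(-0.20)] = 0.2250
  C_13 = (-0.30)(-0.25) − (0.85)(-0.20) = 0.2450
  C_21 = −[(-0.45)(0.75) − (-0.15)(-0.25)] = 0.3750
  C_22 = (1.00)(0.75) − (-0.15)(-0.20) = 0.7200
  C_23 = −[(1.00)(-0.25) − (-0.45)(-0.20)] = 0.3400
  C_31 = (-0.45)(0.00) − (-0.15)(0.85) = 0.1275
  C_32 = −[(1.00)(0.00) − (-0.15)(-0.30)] = 0.0450
  C_33 = (1.00)(0.85) − (-0.45)(-0.30) = 0.7150
det(I−A) = Σ_j (I−A)_1j·C_1j = (1.00)(0.6375) + (-0.45)(0.2250) + (-0.15)(0.2450) = 0.4995
adj(I−A) = Cᵀ =
  [ 0.6375   0.3750   0.1275]
  [ 0.2250   0.7200   0.0450]
  [ 0.2450   0.3400   0.7150]
(I − A)⁻¹ = adj(I−A) / det(I−A) ≈
  [   1.2763     0.7508     0.2553]
  [   0.4505     1.4414     0.0901]
  [   0.4905     0.6807     1.4314]
First solve x = (I − A)⁻¹ d = adj(I−A)·d / det(I−A); in particular x_2 = (0.2250·260 + 0.7200·200 + 0.0450·220) / 0.4995 = 212.40 / 0.4995 ≈ 425.2252.
Intermediate flow from 3 to 2: z_32 = a_32 · x_2 = 0.25 × 212.40 / 0.4995 = 53.10 / 0.4995 ≈ 106.31.

z_32 = 106.31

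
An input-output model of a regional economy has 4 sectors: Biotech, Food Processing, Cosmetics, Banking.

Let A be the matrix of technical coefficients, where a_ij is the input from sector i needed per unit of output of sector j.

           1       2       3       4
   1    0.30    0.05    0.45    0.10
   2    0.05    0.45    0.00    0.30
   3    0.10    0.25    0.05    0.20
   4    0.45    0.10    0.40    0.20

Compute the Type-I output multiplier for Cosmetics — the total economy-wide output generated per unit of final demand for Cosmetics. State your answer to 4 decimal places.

m_3 = 7.1988

I − A =
  [   0.70    -0.05    -0.45    -0.10]
  [  -0.05     0.55     0.00    -0.30]
  [  -0.10    -0.25     0.95    -0.20]
  [  -0.45    -0.10    -0.40     0.80]
Compute the cofactors C_ij = (−1)^(i+j)·(3×3 minor ij) of I−A; the adjugate is their transpose:
adj(I−A) = Cᵀ =
  [ 0.315500   0.152500   0.212500   0.149750]
  [ 0.174250   0.352750   0.164750   0.195250]
  [ 0.135250   0.152250   0.253000   0.137250]
  [ 0.266875   0.206000   0.266625   0.333000]
det(I−A) = Σ_j (I−A)_1j·C_1j = (0.70)(0.315500) + (-0.05)(0.174250) + (-0.45)(0.135250) + (-0.10)(0.266875) = 0.1245875
(I − A)⁻¹ = adj(I−A) / det(I−A) ≈
  [   2.53236     1.22404     1.70563     1.20197]
  [   1.39862     2.83134     1.32236     1.56717]
  [   1.08558     1.22203     2.03070     1.10164]
  [   2.14207     1.65346     2.14006     2.67282]
The output multiplier for sector j is the column-j sum of the Leontief inverse (I − A)⁻¹ = adj(I−A) / det(I−A).
Column 3 of adj(I−A): (0.212500, 0.164750, 0.253000, 0.266625); det(I−A) = 0.1245875.
m_3 = (0.212500 + 0.164750 + 0.253000 + 0.266625) / 0.1245875 = 0.896875 / 0.1245875 ≈ 7.1988.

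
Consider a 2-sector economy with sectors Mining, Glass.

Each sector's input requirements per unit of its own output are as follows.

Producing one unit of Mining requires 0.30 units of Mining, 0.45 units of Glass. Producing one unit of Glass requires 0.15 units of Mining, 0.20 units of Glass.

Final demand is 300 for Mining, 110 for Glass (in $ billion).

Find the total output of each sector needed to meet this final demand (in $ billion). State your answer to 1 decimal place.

I − A =
  [   0.70    -0.15]
  [  -0.45     0.80]
det(I−A) = (0.70)(0.80) − (-0.15)(-0.45) = 0.4925
adj(I−A) = [[0.80, 0.15], [0.45, 0.70]]
(I − A)⁻¹ = adj(I−A) / det(I−A) ≈
  [   1.6244     0.3046]
  [   0.9137     1.4213]
x = (I − A)⁻¹ d = adj(I−A)·d / det(I−A), with det(I−A) = 0.4925:
  x_M = (0.80·300 + 0.15·110) / 0.4925 = 256.50 / 0.4925 ≈ 520.8
  x_G = (0.45·300 + 0.70·110) / 0.4925 = 212.00 / 0.4925 ≈ 430.5

x_M = 520.8, x_G = 430.5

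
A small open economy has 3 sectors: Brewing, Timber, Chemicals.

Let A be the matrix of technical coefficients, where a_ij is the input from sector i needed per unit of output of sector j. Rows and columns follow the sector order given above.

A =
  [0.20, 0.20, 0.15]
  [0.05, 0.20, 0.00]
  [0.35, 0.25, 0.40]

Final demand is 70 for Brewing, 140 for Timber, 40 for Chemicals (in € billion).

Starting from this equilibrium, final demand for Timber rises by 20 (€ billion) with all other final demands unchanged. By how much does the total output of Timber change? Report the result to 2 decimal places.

I − A =
  [   0.80    -0.20    -0.15]
  [  -0.05     0.80     0.00]
  [  -0.35    -0.25     0.60]
Cofactors of I−A, C_ij = (−1)^(i+j)·(minor ij) (rows/columns in the sector order above):
  C_11 = (0.80)(0.60) − (0.00)(-0.25) = 0.4800
  C_12 = −[(-0.05)(0.60) − (0.00)(-0.35)] = 0.0300
  C_13 = (-0.05)(-0.25) − (0.80)(-0.35) = 0.2925
  C_21 = −[(-0.20)(0.60) − (-0.15)(-0.25)] = 0.1575
  C_22 = (0.80)(0.60) − (-0.15)(-0.35) = 0.4275
  C_23 = −[(0.80)(-0.25) − (-0.20)(-0.35)] = 0.2700
  C_31 = (-0.20)(0.00) − (-0.15)(0.80) = 0.1200
  C_32 = −[(0.80)(0.00) − (-0.15)(-0.05)] = 0.0075
  C_33 = (0.80)(0.80) − (-0.20)(-0.05) = 0.6300
det(I−A) = Σ_j (I−A)_1j·C_1j = (0.80)(0.4800) + (-0.20)(0.0300) + (-0.15)(0.2925) = 0.334125
adj(I−A) = Cᵀ =
  [ 0.4800   0.1575   0.1200]
  [ 0.0300   0.4275   0.0075]
  [ 0.2925   0.2700   0.6300]
(I − A)⁻¹ = adj(I−A) / det(I−A) ≈
  [   1.4366     0.4714     0.3591]
  [   0.0898     1.2795     0.0224]
  [   0.8754     0.8081     1.8855]
Δx = (I − A)⁻¹ Δd with Δd having +20 in the Timber component and 0 elsewhere.
So Δx_T = L_TT · (+20), where L_TT = adj(I−A)_TT / det(I−A) = 0.4275 / 0.334125.
Δx_T = 0.4275 × (+20) / 0.334125 = 8.55 / 0.334125 ≈ 25.59.

Δx_T = 25.59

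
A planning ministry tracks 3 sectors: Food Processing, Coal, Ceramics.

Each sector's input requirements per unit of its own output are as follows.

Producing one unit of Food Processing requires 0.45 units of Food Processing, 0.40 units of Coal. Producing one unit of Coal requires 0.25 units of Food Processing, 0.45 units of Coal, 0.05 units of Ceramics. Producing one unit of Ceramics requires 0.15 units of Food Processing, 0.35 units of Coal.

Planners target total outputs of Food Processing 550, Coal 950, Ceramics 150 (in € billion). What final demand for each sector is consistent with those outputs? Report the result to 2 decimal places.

d_1 = 42.50, d_2 = 250.00, d_3 = 102.50

I − A =
  [   0.55    -0.25    -0.15]
  [  -0.40     0.55    -0.35]
  [   0.00    -0.05     1.00]
d = (I − A) x:
  d_1 = (+0.55)·550 + (-0.25)·950 + (-0.15)·150 = 42.50
  d_2 = (-0.40)·550 + (+0.55)·950 + (-0.35)·150 = 250.00
  d_3 = (+0.00)·550 + (-0.05)·950 + (+1.00)·150 = 102.50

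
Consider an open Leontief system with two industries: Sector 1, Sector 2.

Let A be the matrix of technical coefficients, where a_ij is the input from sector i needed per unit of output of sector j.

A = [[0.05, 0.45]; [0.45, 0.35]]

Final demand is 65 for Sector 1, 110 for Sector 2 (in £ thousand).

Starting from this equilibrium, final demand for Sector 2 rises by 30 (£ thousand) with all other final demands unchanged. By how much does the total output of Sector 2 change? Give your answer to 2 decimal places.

I − A =
  [   0.95    -0.45]
  [  -0.45     0.65]
det(I−A) = (0.95)(0.65) − (-0.45)(-0.45) = 0.4150
adj(I−A) = [[0.65, 0.45], [0.45, 0.95]]
(I − A)⁻¹ = adj(I−A) / det(I−A) ≈
  [   1.5663     1.0843]
  [   1.0843     2.2892]
Δx = (I − A)⁻¹ Δd with Δd having +30 in the Sector 2 component and 0 elsewhere.
So Δx_2 = L_22 · (+30), where L_22 = adj(I−A)_22 / det(I−A) = 0.95 / 0.4150.
Δx_2 = 0.95 × (+30) / 0.4150 = 28.50 / 0.4150 ≈ 68.67.

Δx_2 = 68.67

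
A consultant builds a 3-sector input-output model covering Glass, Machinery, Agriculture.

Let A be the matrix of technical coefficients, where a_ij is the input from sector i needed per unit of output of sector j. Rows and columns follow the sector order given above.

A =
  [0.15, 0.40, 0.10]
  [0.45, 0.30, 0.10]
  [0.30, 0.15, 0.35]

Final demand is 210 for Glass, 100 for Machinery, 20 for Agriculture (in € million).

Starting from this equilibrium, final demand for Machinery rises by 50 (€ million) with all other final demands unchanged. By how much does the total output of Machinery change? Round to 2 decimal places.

Δx_2 = 120.25

I − A =
  [   0.85    -0.40    -0.10]
  [  -0.45     0.70    -0.10]
  [  -0.30    -0.15     0.65]
Cofactors of I−A, C_ij = (−1)^(i+j)·(minor ij) (rows/columns in the sector order above):
  C_11 = (0.70)(0.65) − (-0.10)(-0.15) = 0.4400
  C_12 = −[(-0.45)(0.65) − (-0.10)(-0.30)] = 0.3225
  C_13 = (-0.45)(-0.15) − (0.70)(-0.30) = 0.2775
  C_21 = −[(-0.40)(0.65) − (-0.10)(-0.15)] = 0.2750
  C_22 = (0.85)(0.65) − (-0.10)(-0.30) = 0.5225
  C_23 = −[(0.85)(-0.15) − (-0.40)(-0.30)] = 0.2475
  C_31 = (-0.40)(-0.10) − (-0.10)(0.70) = 0.1100
  C_32 = −[(0.85)(-0.10) − (-0.10)(-0.45)] = 0.1300
  C_33 = (0.85)(0.70) − (-0.40)(-0.45) = 0.4150
det(I−A) = Σ_j (I−A)_1j·C_1j = (0.85)(0.4400) + (-0.40)(0.3225) + (-0.10)(0.2775) = 0.21725
adj(I−A) = Cᵀ =
  [ 0.4400   0.2750   0.1100]
  [ 0.3225   0.5225   0.1300]
  [ 0.2775   0.2475   0.4150]
(I − A)⁻¹ = adj(I−A) / det(I−A) ≈
  [   2.0253     1.2658     0.5063]
  [   1.4845     2.4051     0.5984]
  [   1.2773     1.1392     1.9102]
Δx = (I − A)⁻¹ Δd with Δd having +50 in the Machinery component and 0 elsewhere.
So Δx_2 = L_22 · (+50), where L_22 = adj(I−A)_22 / det(I−A) = 0.5225 / 0.21725.
Δx_2 = 0.5225 × (+50) / 0.21725 = 26.125 / 0.21725 ≈ 120.25.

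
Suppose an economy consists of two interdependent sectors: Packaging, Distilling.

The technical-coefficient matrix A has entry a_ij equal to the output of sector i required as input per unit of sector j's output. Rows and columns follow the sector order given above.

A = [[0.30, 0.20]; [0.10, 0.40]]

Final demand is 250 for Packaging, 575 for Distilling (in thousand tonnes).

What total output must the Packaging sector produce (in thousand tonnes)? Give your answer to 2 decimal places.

I − A =
  [   0.70    -0.20]
  [  -0.10     0.60]
det(I−A) = (0.70)(0.60) − (-0.20)(-0.10) = 0.4000
adj(I−A) = [[0.60, 0.20], [0.10, 0.70]]
(I − A)⁻¹ = adj(I−A) / det(I−A) ≈
  [   1.5000     0.5000]
  [   0.2500     1.7500]
x = (I − A)⁻¹ d = adj(I−A)·d / det(I−A), with det(I−A) = 0.4000:
  x_1 = (0.60·250 + 0.20·575) / 0.4000 = 265.00 / 0.4000 = 662.50
  x_2 = (0.10·250 + 0.70·575) / 0.4000 = 427.50 / 0.4000 = 1068.75

x_1 = 662.50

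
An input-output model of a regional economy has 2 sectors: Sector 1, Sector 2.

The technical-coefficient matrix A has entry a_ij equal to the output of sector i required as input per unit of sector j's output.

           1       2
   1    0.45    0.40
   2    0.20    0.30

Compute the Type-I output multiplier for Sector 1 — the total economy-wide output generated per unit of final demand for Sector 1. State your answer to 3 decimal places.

m_1 = 2.951

I − A =
  [   0.55    -0.40]
  [  -0.20     0.70]
det(I−A) = (0.55)(0.70) − (-0.40)(-0.20) = 0.3050
adj(I−A) = [[0.70, 0.40], [0.20, 0.55]]
(I − A)⁻¹ = adj(I−A) / det(I−A) ≈
  [   2.2951     1.3115]
  [   0.6557     1.8033]
The output multiplier for sector j is the column-j sum of the Leontief inverse (I − A)⁻¹ = adj(I−A) / det(I−A).
Column 1 of adj(I−A): (0.70, 0.20); det(I−A) = 0.3050.
m_1 = (0.70 + 0.20) / 0.3050 = 0.90 / 0.3050 ≈ 2.951.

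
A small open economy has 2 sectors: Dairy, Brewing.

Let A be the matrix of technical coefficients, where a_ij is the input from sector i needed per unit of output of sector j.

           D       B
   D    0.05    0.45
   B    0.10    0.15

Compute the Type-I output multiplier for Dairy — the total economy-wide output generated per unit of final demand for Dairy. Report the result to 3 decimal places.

I − A =
  [   0.95    -0.45]
  [  -0.10     0.85]
det(I−A) = (0.95)(0.85) − (-0.45)(-0.10) = 0.7625
adj(I−A) = [[0.85, 0.45], [0.10, 0.95]]
(I − A)⁻¹ = adj(I−A) / det(I−A) ≈
  [   1.1148     0.5902]
  [   0.1311     1.2459]
The output multiplier for sector j is the column-j sum of the Leontief inverse (I − A)⁻¹ = adj(I−A) / det(I−A).
Column D of adj(I−A): (0.85, 0.10); det(I−A) = 0.7625.
m_D = (0.85 + 0.10) / 0.7625 = 0.95 / 0.7625 ≈ 1.246.

m_D = 1.246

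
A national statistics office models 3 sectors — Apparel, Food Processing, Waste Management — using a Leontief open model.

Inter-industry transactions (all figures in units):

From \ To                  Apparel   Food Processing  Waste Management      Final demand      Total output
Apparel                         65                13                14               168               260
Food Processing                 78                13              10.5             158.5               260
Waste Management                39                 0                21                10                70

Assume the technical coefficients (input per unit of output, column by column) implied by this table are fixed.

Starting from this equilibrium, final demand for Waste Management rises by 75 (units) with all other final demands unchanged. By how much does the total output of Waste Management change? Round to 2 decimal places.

Technical coefficients a_ij = z_ij / X_j:
  a_11 = 65/260 = 0.25, a_21 = 78/260 = 0.30, a_31 = 39/260 = 0.15
  a_12 = 13/260 = 0.05, a_22 = 13/260 = 0.05, a_32 = 0/260 = 0.00
  a_13 = 14/70 = 0.20, a_23 = 10.5/70 = 0.15, a_33 = 21/70 = 0.30
I − A =
  [   0.75    -0.05    -0.20]
  [  -0.30     0.95    -0.15]
  [  -0.15     0.00     0.70]
Cofactors of I−A, C_ij = (−1)^(i+j)·(minor ij) (rows/columns in the sector order above):
  C_11 = (0.95)(0.70) − (-0.15)(0.00) = 0.6650
  C_12 = −[(-0.30)(0.70) − (-0.15)(-0.15)] = 0.2325
  C_13 = (-0.30)(0.00) − (0.95)(-0.15) = 0.1425
  C_21 = −[(-0.05)(0.70) − (-0.20)(0.00)] = 0.0350
  C_22 = (0.75)(0.70) − (-0.20)(-0.15) = 0.4950
  C_23 = −[(0.75)(0.00) − (-0.05)(-0.15)] = 0.0075
  C_31 = (-0.05)(-0.15) − (-0.20)(0.95) = 0.1975
  C_32 = −[(0.75)(-0.15) − (-0.20)(-0.30)] = 0.1725
  C_33 = (0.75)(0.95) − (-0.05)(-0.30) = 0.6975
det(I−A) = Σ_j (I−A)_1j·C_1j = (0.75)(0.6650) + (-0.05)(0.2325) + (-0.20)(0.1425) = 0.458625
adj(I−A) = Cᵀ =
  [ 0.6650   0.0350   0.1975]
  [ 0.2325   0.4950   0.1725]
  [ 0.1425   0.0075   0.6975]
(I − A)⁻¹ = adj(I−A) / det(I−A) ≈
  [   1.4500     0.0763     0.4306]
  [   0.5070     1.0793     0.3761]
  [   0.3107     0.0164     1.5209]
Δx = (I − A)⁻¹ Δd with Δd having +75 in the Waste Management component and 0 elsewhere.
So Δx_3 = L_33 · (+75), where L_33 = adj(I−A)_33 / det(I−A) = 0.6975 / 0.458625.
Δx_3 = 0.6975 × (+75) / 0.458625 = 52.3125 / 0.458625 ≈ 114.06.

Δx_3 = 114.06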